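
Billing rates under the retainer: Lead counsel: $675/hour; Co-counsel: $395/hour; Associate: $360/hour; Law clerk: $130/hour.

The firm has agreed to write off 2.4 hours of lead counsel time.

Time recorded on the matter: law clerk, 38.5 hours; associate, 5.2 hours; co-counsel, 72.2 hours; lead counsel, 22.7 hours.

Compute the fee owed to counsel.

Lead counsel: 22.7 × $675 = $15,322.50
Co-counsel: 72.2 × $395 = $28,519.00
Associate: 5.2 × $360 = $1,872.00
Law clerk: 38.5 × $130 = $5,005.00
Subtotal: $50,718.50
Write-off: 2.4 × $675 = $1,620.00
Total: $50,718.50 − $1,620.00 = $49,098.50

$49,098.50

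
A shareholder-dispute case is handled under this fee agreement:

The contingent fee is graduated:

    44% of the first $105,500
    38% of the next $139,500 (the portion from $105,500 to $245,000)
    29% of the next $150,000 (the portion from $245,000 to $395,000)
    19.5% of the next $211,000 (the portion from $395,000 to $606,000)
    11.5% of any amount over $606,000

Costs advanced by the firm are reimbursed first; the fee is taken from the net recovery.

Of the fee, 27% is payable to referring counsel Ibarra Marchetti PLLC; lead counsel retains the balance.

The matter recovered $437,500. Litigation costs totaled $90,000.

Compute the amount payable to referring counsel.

$34,871.85

Fee base (net of costs): $437,500 − $90,000 = $347,500
First $105,500 at 44% = $46,420.00
Next $139,500 at 38% = $53,010.00
Remaining $102,500 at 29% = $29,725.00
Fee: $46,420.00 + $53,010.00 + $29,725.00 = $129,155.00
Referral share: 27% of $129,155.00 = $34,871.85; lead counsel retains $129,155.00 − $34,871.85 = $94,283.15.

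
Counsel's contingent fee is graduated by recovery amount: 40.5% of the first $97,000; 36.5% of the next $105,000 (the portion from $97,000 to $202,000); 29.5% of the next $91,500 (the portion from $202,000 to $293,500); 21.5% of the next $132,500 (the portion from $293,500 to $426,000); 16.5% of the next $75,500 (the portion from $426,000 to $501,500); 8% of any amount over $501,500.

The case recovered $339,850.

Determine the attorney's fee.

$114,567.75

First $97,000 at 40.5% = $39,285.00
Next $105,000 at 36.5% = $38,325.00
Next $91,500 at 29.5% = $26,992.50
Remaining $46,350 at 21.5% = $9,965.25
Fee: $39,285.00 + $38,325.00 + $26,992.50 + $9,965.25 = $114,567.75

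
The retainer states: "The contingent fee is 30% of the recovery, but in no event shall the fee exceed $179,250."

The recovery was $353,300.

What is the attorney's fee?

$105,990.00

30% of $353,300 = $105,990.00
That is under the $179,250 cap.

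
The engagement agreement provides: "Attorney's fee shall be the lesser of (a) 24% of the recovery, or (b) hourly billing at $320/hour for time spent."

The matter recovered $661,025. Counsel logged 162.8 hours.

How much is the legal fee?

$52,096.00

(a) 24% of $661,025 = $158,646.00
(b) 162.8 × $320 = $52,096.00
The lesser is (b): $52,096.00.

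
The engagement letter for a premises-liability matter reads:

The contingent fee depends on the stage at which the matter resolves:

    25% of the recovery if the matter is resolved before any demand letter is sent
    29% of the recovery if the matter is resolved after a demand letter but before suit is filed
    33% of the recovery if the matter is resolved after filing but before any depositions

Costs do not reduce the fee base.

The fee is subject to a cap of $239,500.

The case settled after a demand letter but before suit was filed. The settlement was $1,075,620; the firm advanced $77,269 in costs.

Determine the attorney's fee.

Fee base is the gross recovery, $1,075,620; costs are reimbursed separately.
The matter settled after a demand letter but before suit was filed, so the 29% rate applies.
$1,075,620 × 29% = $311,929.80
$311,929.80 exceeds the $239,500 cap, so the fee is capped at $239,500.00.

$239,500.00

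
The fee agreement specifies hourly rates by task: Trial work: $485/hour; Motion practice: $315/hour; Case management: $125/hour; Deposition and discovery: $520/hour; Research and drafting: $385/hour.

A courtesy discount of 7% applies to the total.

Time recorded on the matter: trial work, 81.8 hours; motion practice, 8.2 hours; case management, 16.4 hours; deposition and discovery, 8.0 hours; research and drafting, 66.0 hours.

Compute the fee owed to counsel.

Trial work: 81.8 × $485 = $39,673.00
Motion practice: 8.2 × $315 = $2,583.00
Case management: 16.4 × $125 = $2,050.00
Deposition and discovery: 8.0 × $520 = $4,160.00
Research and drafting: 66.0 × $385 = $25,410.00
Subtotal: $73,876.00
Less 7% discount: −$5,171.32
Total: $73,876.00 − $5,171.32 = $68,704.68

$68,704.68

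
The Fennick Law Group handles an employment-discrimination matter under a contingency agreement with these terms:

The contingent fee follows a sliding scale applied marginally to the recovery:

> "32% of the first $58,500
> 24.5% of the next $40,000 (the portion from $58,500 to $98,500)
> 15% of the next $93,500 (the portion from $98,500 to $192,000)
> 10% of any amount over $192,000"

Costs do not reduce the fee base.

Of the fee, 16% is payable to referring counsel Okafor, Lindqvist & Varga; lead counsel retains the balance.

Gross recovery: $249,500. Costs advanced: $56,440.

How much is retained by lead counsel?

Fee base is the gross recovery, $249,500; costs are reimbursed separately.
First $58,500 at 32% = $18,720.00
Next $40,000 at 24.5% = $9,800.00
Next $93,500 at 15% = $14,025.00
Remaining $57,500 at 10% = $5,750.00
Fee: $18,720.00 + $9,800.00 + $14,025.00 + $5,750.00 = $48,295.00
Referral share: 16% of $48,295.00 = $7,727.20; lead counsel retains $48,295.00 − $7,727.20 = $40,567.80.

$40,567.80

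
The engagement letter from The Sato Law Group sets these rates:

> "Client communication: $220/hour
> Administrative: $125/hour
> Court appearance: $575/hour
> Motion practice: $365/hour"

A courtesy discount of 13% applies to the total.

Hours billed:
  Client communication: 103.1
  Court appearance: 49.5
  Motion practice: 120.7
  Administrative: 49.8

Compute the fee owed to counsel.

Client communication: 103.1 × $220 = $22,682.00
Administrative: 49.8 × $125 = $6,225.00
Court appearance: 49.5 × $575 = $28,462.50
Motion practice: 120.7 × $365 = $44,055.50
Subtotal: $101,425.00
Less 13% discount: −$13,185.25
Total: $101,425.00 − $13,185.25 = $88,239.75

$88,239.75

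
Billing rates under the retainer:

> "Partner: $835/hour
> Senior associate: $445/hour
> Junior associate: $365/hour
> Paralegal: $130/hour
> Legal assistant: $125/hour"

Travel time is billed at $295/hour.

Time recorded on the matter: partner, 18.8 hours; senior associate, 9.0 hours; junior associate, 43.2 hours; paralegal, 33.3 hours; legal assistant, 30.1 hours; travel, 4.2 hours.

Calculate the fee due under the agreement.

$44,801.50

Partner: 18.8 × $835 = $15,698.00
Senior associate: 9.0 × $445 = $4,005.00
Junior associate: 43.2 × $365 = $15,768.00
Paralegal: 33.3 × $130 = $4,329.00
Legal assistant: 30.1 × $125 = $3,762.50
Subtotal: $15,698.00 + $4,005.00 + $15,768.00 + $4,329.00 + $3,762.50 = $43,562.50
Travel: 4.2 × $295 = $1,239.00
Total: $43,562.50 + $1,239.00 = $44,801.50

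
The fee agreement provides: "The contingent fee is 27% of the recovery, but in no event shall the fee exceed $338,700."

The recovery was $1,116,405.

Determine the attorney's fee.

$301,429.35

27% of $1,116,405 = $301,429.35
That is under the $338,700 cap.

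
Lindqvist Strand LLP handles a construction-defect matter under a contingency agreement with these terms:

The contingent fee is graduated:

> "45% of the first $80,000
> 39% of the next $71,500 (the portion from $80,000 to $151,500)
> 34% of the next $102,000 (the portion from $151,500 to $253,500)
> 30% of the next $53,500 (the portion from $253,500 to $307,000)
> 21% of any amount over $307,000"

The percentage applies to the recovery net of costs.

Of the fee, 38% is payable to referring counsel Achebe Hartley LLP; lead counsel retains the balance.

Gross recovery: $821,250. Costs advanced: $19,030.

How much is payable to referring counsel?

$83,072.26

Fee base (net of costs): $821,250 − $19,030 = $802,220
First $80,000 at 45% = $36,000.00
Next $71,500 at 39% = $27,885.00
Next $102,000 at 34% = $34,680.00
Next $53,500 at 30% = $16,050.00
Remaining $495,220 at 21% = $103,996.20
Fee: $36,000.00 + $27,885.00 + $34,680.00 + $16,050.00 + $103,996.20 = $218,611.20
Referral share: 38% of $218,611.20 = $83,072.26; lead counsel retains $218,611.20 − $83,072.26 = $135,538.94.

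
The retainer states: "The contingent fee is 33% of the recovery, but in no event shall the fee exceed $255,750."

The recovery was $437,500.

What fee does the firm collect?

$144,375.00

33% of $437,500 = $144,375.00
That is under the $255,750 cap.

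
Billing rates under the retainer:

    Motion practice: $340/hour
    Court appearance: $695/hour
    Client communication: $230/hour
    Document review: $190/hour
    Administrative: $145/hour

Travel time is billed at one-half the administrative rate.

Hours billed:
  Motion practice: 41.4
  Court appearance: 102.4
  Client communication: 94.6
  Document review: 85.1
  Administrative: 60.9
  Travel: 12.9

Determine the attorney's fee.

Motion practice: 41.4 × $340 = $14,076.00
Court appearance: 102.4 × $695 = $71,168.00
Client communication: 94.6 × $230 = $21,758.00
Document review: 85.1 × $190 = $16,169.00
Administrative: 60.9 × $145 = $8,830.50
Subtotal: $14,076.00 + $71,168.00 + $21,758.00 + $16,169.00 + $8,830.50 = $132,001.50
Travel: 12.9 × ($145 ÷ 2) = 12.9 × $72.50 = $935.25
Total: $132,001.50 + $935.25 = $132,936.75

$132,936.75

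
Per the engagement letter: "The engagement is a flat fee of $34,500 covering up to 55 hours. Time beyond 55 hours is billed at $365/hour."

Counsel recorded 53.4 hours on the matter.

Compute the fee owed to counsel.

$34,500.00

53.4 hours is within the 55-hour scope; only the flat fee applies.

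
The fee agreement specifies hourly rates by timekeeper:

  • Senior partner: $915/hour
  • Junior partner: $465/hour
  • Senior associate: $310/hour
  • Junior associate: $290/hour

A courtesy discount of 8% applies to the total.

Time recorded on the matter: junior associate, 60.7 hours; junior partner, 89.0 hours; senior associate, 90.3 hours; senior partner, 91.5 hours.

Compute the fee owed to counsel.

$157,047.22

Senior partner: 91.5 × $915 = $83,722.50
Junior partner: 89.0 × $465 = $41,385.00
Senior associate: 90.3 × $310 = $27,993.00
Junior associate: 60.7 × $290 = $17,603.00
Subtotal: $170,703.50
Less 8% discount: −$13,656.28
Total: $170,703.50 − $13,656.28 = $157,047.22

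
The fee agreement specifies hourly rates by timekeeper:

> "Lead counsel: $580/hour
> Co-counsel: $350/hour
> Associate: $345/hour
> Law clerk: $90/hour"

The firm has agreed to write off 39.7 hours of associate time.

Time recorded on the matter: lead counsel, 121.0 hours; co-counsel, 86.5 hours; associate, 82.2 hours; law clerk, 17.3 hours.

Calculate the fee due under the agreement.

$116,674.50

Lead counsel: 121.0 × $580 = $70,180.00
Co-counsel: 86.5 × $350 = $30,275.00
Associate: 82.2 × $345 = $28,359.00
Law clerk: 17.3 × $90 = $1,557.00
Subtotal: $130,371.00
Write-off: 39.7 × $345 = $13,696.50
Total: $130,371.00 − $13,696.50 = $116,674.50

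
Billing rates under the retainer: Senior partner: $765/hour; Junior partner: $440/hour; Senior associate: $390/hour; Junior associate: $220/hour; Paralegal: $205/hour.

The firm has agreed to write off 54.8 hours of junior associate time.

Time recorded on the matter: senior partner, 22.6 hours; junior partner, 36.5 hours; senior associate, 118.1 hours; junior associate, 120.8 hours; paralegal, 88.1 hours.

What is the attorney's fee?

$111,988.50

Senior partner: 22.6 × $765 = $17,289.00
Junior partner: 36.5 × $440 = $16,060.00
Senior associate: 118.1 × $390 = $46,059.00
Junior associate: 120.8 × $220 = $26,576.00
Paralegal: 88.1 × $205 = $18,060.50
Subtotal: $124,044.50
Write-off: 54.8 × $220 = $12,056.00
Total: $124,044.50 − $12,056.00 = $111,988.50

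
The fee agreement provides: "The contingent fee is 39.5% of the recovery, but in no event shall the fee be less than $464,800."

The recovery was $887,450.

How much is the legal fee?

$464,800.00

39.5% of $887,450 = $350,542.75
That is below the $464,800 minimum, so the minimum applies.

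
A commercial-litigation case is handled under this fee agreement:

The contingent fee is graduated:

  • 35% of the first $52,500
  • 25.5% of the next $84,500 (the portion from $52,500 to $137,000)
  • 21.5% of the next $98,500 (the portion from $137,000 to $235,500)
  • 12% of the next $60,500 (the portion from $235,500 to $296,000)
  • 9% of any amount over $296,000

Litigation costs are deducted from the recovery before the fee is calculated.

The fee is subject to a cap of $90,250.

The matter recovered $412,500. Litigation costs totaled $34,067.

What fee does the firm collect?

Fee base (net of costs): $412,500 − $34,067 = $378,433
First $52,500 at 35% = $18,375.00
Next $84,500 at 25.5% = $21,547.50
Next $98,500 at 21.5% = $21,177.50
Next $60,500 at 12% = $7,260.00
Remaining $82,433 at 9% = $7,418.97
Fee: $18,375.00 + $21,547.50 + $21,177.50 + $7,260.00 + $7,418.97 = $75,778.97
$75,778.97 is under the $90,250 cap.

$75,778.97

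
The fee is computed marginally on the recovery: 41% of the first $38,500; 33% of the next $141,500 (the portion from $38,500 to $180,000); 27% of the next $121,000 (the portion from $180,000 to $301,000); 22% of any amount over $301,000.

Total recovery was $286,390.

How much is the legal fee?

First $38,500 at 41% = $15,785.00
Next $141,500 at 33% = $46,695.00
Remaining $106,390 at 27% = $28,725.30
Fee: $15,785.00 + $46,695.00 + $28,725.30 = $91,205.30

$91,205.30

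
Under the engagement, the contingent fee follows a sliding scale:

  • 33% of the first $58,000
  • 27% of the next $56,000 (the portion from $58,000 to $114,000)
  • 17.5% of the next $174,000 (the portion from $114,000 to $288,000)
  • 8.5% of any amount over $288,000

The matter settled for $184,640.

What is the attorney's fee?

First $58,000 at 33% = $19,140.00
Next $56,000 at 27% = $15,120.00
Remaining $70,640 at 17.5% = $12,362.00
Fee: $19,140.00 + $15,120.00 + $12,362.00 = $46,622.00

$46,622.00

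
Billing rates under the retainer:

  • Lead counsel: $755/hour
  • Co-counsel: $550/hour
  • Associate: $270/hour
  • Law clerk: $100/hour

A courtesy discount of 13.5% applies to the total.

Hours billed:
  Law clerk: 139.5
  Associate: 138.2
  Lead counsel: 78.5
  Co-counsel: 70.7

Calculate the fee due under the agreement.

$129,245.27

Lead counsel: 78.5 × $755 = $59,267.50
Co-counsel: 70.7 × $550 = $38,885.00
Associate: 138.2 × $270 = $37,314.00
Law clerk: 139.5 × $100 = $13,950.00
Subtotal: $149,416.50
Less 13.5% discount: −$20,171.23
Total: $149,416.50 − $20,171.23 = $129,245.27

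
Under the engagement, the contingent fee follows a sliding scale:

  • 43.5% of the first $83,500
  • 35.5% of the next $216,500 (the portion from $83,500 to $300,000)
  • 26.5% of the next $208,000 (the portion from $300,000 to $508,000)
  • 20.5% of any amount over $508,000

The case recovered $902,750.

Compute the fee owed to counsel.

First $83,500 at 43.5% = $36,322.50
Next $216,500 at 35.5% = $76,857.50
Next $208,000 at 26.5% = $55,120.00
Remaining $394,750 at 20.5% = $80,923.75
Fee: $36,322.50 + $76,857.50 + $55,120.00 + $80,923.75 = $249,223.75

$249,223.75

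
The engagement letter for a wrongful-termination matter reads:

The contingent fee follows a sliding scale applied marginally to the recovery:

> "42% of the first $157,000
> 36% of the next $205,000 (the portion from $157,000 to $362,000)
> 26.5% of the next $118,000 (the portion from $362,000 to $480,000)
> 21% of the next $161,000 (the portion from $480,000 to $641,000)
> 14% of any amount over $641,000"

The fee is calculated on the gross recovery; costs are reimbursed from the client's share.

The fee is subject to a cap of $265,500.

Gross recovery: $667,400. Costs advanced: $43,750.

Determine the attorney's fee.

Fee base is the gross recovery, $667,400; costs are reimbursed separately.
First $157,000 at 42% = $65,940.00
Next $205,000 at 36% = $73,800.00
Next $118,000 at 26.5% = $31,270.00
Next $161,000 at 21% = $33,810.00
Remaining $26,400 at 14% = $3,696.00
Fee: $65,940.00 + $73,800.00 + $31,270.00 + $33,810.00 + $3,696.00 = $208,516.00
$208,516.00 is under the $265,500 cap.

$208,516.00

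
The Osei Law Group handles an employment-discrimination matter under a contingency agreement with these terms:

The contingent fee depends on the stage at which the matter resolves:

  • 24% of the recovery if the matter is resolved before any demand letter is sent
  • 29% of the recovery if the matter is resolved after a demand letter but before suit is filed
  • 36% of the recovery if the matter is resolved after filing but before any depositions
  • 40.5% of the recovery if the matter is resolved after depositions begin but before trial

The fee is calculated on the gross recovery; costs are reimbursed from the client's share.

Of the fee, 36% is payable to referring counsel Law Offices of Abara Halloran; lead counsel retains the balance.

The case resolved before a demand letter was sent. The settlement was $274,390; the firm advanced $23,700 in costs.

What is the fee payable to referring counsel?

$23,707.30

Fee base is the gross recovery, $274,390; costs are reimbursed separately.
The matter resolved before a demand letter was sent, so the 24% rate applies.
$274,390 × 24% = $65,853.60
Referral share: 36% of $65,853.60 = $23,707.30; lead counsel retains $65,853.60 − $23,707.30 = $42,146.30.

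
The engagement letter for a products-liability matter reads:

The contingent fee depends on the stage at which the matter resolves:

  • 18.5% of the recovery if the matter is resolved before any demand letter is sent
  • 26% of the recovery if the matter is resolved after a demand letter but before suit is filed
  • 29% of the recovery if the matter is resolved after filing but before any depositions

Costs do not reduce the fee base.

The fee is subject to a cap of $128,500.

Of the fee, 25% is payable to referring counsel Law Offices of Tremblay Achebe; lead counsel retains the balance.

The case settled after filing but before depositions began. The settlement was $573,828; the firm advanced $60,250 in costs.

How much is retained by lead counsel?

$96,375.00

Fee base is the gross recovery, $573,828; costs are reimbursed separately.
The matter settled after filing but before depositions began, so the 29% rate applies.
$573,828 × 29% = $166,410.12
$166,410.12 exceeds the $128,500 cap, so the fee is capped at $128,500.00.
Referral share: 25% of $128,500.00 = $32,125.00; lead counsel retains $128,500.00 − $32,125.00 = $96,375.00.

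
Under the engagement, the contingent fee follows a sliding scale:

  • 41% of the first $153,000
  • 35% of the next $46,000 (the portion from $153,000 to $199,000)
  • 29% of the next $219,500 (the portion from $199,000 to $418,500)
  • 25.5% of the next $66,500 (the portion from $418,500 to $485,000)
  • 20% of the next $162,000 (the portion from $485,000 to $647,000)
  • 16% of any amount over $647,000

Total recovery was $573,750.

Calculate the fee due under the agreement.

$177,192.50

First $153,000 at 41% = $62,730.00
Next $46,000 at 35% = $16,100.00
Next $219,500 at 29% = $63,655.00
Next $66,500 at 25.5% = $16,957.50
Remaining $88,750 at 20% = $17,750.00
Fee: $62,730.00 + $16,100.00 + $63,655.00 + $16,957.50 + $17,750.00 = $177,192.50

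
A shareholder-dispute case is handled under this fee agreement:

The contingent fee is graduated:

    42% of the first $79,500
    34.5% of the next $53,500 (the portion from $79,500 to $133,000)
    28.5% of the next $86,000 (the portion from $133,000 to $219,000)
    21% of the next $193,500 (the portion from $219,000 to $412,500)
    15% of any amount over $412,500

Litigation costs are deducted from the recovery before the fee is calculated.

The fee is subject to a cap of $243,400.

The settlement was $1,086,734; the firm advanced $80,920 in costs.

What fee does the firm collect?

Fee base (net of costs): $1,086,734 − $80,920 = $1,005,814
First $79,500 at 42% = $33,390.00
Next $53,500 at 34.5% = $18,457.50
Next $86,000 at 28.5% = $24,510.00
Next $193,500 at 21% = $40,635.00
Remaining $593,314 at 15% = $88,997.10
Fee: $33,390.00 + $18,457.50 + $24,510.00 + $40,635.00 + $88,997.10 = $205,989.60
$205,989.60 is under the $243,400 cap.

$205,989.60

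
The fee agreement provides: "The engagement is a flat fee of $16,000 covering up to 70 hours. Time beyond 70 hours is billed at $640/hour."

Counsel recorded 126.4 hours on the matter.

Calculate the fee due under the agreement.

Flat fee: $16,000.00
Excess hours: 126.4 − 70 = 56.4
Overrun: 56.4 × $640 = $36,096.00
Total: $16,000.00 + $36,096.00 = $52,096.00

$52,096.00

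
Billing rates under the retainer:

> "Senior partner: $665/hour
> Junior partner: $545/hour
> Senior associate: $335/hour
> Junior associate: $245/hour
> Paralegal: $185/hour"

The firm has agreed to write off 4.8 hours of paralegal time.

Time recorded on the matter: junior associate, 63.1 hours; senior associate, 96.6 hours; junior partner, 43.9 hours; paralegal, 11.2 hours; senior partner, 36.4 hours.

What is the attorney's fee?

$97,136.00

Senior partner: 36.4 × $665 = $24,206.00
Junior partner: 43.9 × $545 = $23,925.50
Senior associate: 96.6 × $335 = $32,361.00
Junior associate: 63.1 × $245 = $15,459.50
Paralegal: 11.2 × $185 = $2,072.00
Subtotal: $98,024.00
Write-off: 4.8 × $185 = $888.00
Total: $98,024.00 − $888.00 = $97,136.00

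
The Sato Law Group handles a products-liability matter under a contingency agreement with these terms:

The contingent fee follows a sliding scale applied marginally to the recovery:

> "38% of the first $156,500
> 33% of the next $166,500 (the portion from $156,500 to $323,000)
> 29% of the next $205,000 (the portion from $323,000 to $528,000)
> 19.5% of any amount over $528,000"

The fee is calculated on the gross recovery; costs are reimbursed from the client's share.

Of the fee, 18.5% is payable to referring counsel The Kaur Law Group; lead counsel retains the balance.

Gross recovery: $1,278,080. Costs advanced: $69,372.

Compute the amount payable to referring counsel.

$59,224.16

Fee base is the gross recovery, $1,278,080; costs are reimbursed separately.
First $156,500 at 38% = $59,470.00
Next $166,500 at 33% = $54,945.00
Next $205,000 at 29% = $59,450.00
Remaining $750,080 at 19.5% = $146,265.60
Fee: $59,470.00 + $54,945.00 + $59,450.00 + $146,265.60 = $320,130.60
Referral share: 18.5% of $320,130.60 = $59,224.16; lead counsel retains $320,130.60 − $59,224.16 = $260,906.44.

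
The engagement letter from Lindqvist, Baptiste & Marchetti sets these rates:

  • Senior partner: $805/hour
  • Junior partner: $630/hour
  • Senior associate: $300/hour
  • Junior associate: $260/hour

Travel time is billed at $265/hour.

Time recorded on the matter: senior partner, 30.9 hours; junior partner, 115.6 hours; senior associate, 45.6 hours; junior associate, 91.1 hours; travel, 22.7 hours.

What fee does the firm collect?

Senior partner: 30.9 × $805 = $24,874.50
Junior partner: 115.6 × $630 = $72,828.00
Senior associate: 45.6 × $300 = $13,680.00
Junior associate: 91.1 × $260 = $23,686.00
Subtotal: $24,874.50 + $72,828.00 + $13,680.00 + $23,686.00 = $135,068.50
Travel: 22.7 × $265 = $6,015.50
Total: $135,068.50 + $6,015.50 = $141,084.00

$141,084.00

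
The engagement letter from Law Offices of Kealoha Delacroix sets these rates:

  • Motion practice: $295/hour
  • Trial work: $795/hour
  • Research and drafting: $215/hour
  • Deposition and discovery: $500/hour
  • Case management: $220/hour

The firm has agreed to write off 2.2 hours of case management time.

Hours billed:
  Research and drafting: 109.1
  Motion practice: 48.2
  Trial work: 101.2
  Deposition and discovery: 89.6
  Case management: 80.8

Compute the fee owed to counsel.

Motion practice: 48.2 × $295 = $14,219.00
Trial work: 101.2 × $795 = $80,454.00
Research and drafting: 109.1 × $215 = $23,456.50
Deposition and discovery: 89.6 × $500 = $44,800.00
Case management: 80.8 × $220 = $17,776.00
Subtotal: $180,705.50
Write-off: 2.2 × $220 = $484.00
Total: $180,705.50 − $484.00 = $180,221.50

$180,221.50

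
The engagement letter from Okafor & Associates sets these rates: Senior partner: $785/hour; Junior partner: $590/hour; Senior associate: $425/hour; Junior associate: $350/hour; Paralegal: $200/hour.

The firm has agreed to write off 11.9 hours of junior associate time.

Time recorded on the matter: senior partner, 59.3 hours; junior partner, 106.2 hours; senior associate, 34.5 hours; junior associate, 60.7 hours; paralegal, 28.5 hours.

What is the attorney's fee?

$146,651.00

Senior partner: 59.3 × $785 = $46,550.50
Junior partner: 106.2 × $590 = $62,658.00
Senior associate: 34.5 × $425 = $14,662.50
Junior associate: 60.7 × $350 = $21,245.00
Paralegal: 28.5 × $200 = $5,700.00
Subtotal: $150,816.00
Write-off: 11.9 × $350 = $4,165.00
Total: $150,816.00 − $4,165.00 = $146,651.00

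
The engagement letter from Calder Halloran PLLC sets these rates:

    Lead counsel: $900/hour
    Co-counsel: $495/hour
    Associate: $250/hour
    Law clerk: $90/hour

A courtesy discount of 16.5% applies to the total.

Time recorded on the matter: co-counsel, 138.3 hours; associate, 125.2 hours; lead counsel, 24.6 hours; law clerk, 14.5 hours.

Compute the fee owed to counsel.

Lead counsel: 24.6 × $900 = $22,140.00
Co-counsel: 138.3 × $495 = $68,458.50
Associate: 125.2 × $250 = $31,300.00
Law clerk: 14.5 × $90 = $1,305.00
Subtotal: $123,203.50
Less 16.5% discount: −$20,328.58
Total: $123,203.50 − $20,328.58 = $102,874.92

$102,874.92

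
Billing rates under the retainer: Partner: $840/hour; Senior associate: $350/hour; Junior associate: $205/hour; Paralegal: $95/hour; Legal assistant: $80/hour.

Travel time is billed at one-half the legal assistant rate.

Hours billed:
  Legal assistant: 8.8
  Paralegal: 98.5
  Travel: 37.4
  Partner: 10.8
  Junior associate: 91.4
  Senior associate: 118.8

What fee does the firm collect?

$80,946.50

Partner: 10.8 × $840 = $9,072.00
Senior associate: 118.8 × $350 = $41,580.00
Junior associate: 91.4 × $205 = $18,737.00
Paralegal: 98.5 × $95 = $9,357.50
Legal assistant: 8.8 × $80 = $704.00
Subtotal: $9,072.00 + $41,580.00 + $18,737.00 + $9,357.50 + $704.00 = $79,450.50
Travel: 37.4 × ($80 ÷ 2) = 37.4 × $40.00 = $1,496.00
Total: $79,450.50 + $1,496.00 = $80,946.50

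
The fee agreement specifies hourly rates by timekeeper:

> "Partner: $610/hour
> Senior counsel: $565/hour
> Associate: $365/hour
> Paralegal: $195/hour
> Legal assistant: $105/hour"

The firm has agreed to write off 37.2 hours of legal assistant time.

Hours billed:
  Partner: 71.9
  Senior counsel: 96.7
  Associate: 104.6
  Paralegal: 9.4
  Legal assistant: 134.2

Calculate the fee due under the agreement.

$148,691.50

Partner: 71.9 × $610 = $43,859.00
Senior counsel: 96.7 × $565 = $54,635.50
Associate: 104.6 × $365 = $38,179.00
Paralegal: 9.4 × $195 = $1,833.00
Legal assistant: 134.2 × $105 = $14,091.00
Subtotal: $152,597.50
Write-off: 37.2 × $105 = $3,906.00
Total: $152,597.50 − $3,906.00 = $148,691.50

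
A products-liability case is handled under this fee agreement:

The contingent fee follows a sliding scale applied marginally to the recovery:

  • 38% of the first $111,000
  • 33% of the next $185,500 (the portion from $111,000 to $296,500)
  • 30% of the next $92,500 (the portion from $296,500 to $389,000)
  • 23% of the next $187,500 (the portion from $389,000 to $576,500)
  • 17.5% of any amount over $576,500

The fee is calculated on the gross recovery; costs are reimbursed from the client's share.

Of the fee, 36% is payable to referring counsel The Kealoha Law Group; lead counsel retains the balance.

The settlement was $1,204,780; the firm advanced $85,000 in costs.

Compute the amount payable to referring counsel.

$102,318.84

Fee base is the gross recovery, $1,204,780; costs are reimbursed separately.
First $111,000 at 38% = $42,180.00
Next $185,500 at 33% = $61,215.00
Next $92,500 at 30% = $27,750.00
Next $187,500 at 23% = $43,125.00
Remaining $628,280 at 17.5% = $109,949.00
Fee: $42,180.00 + $61,215.00 + $27,750.00 + $43,125.00 + $109,949.00 = $284,219.00
Referral share: 36% of $284,219.00 = $102,318.84; lead counsel retains $284,219.00 − $102,318.84 = $181,900.16.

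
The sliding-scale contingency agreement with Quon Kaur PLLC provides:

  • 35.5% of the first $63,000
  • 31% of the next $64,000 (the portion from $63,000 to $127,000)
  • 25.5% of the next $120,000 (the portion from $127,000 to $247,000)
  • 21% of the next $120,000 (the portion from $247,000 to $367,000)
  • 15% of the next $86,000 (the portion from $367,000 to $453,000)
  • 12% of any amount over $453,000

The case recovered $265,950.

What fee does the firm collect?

$76,784.50

First $63,000 at 35.5% = $22,365.00
Next $64,000 at 31% = $19,840.00
Next $120,000 at 25.5% = $30,600.00
Remaining $18,950 at 21% = $3,979.50
Fee: $22,365.00 + $19,840.00 + $30,600.00 + $3,979.50 = $76,784.50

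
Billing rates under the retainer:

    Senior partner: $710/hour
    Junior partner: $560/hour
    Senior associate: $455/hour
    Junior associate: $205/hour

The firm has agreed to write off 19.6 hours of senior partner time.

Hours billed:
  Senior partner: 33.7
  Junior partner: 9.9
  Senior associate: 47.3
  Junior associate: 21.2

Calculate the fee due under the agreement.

$41,422.50

Senior partner: 33.7 × $710 = $23,927.00
Junior partner: 9.9 × $560 = $5,544.00
Senior associate: 47.3 × $455 = $21,521.50
Junior associate: 21.2 × $205 = $4,346.00
Subtotal: $55,338.50
Write-off: 19.6 × $710 = $13,916.00
Total: $55,338.50 − $13,916.00 = $41,422.50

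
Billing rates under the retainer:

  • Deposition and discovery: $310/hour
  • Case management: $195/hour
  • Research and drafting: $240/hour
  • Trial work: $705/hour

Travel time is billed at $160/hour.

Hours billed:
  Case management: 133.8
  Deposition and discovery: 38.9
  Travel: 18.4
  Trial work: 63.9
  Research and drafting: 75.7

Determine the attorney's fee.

$104,311.50

Deposition and discovery: 38.9 × $310 = $12,059.00
Case management: 133.8 × $195 = $26,091.00
Research and drafting: 75.7 × $240 = $18,168.00
Trial work: 63.9 × $705 = $45,049.50
Subtotal: $12,059.00 + $26,091.00 + $18,168.00 + $45,049.50 = $101,367.50
Travel: 18.4 × $160 = $2,944.00
Total: $101,367.50 + $2,944.00 = $104,311.50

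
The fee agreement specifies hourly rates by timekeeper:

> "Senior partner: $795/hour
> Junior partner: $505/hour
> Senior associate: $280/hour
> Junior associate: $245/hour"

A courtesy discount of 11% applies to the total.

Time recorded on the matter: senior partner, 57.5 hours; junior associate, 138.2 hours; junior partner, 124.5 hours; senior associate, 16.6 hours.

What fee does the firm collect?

$130,911.88

Senior partner: 57.5 × $795 = $45,712.50
Junior partner: 124.5 × $505 = $62,872.50
Senior associate: 16.6 × $280 = $4,648.00
Junior associate: 138.2 × $245 = $33,859.00
Subtotal: $147,092.00
Less 11% discount: −$16,180.12
Total: $147,092.00 − $16,180.12 = $130,911.88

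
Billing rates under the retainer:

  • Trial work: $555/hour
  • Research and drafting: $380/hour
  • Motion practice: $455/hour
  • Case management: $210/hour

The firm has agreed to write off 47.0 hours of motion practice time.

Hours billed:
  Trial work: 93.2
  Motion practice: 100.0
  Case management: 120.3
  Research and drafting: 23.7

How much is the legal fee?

Trial work: 93.2 × $555 = $51,726.00
Research and drafting: 23.7 × $380 = $9,006.00
Motion practice: 100.0 × $455 = $45,500.00
Case management: 120.3 × $210 = $25,263.00
Subtotal: $131,495.00
Write-off: 47.0 × $455 = $21,385.00
Total: $131,495.00 − $21,385.00 = $110,110.00

$110,110.00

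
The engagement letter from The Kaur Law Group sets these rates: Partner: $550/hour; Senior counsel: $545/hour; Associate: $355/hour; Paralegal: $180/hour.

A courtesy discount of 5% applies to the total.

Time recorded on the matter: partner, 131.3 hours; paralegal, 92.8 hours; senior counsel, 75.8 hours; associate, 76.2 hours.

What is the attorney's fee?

$149,416.95

Partner: 131.3 × $550 = $72,215.00
Senior counsel: 75.8 × $545 = $41,311.00
Associate: 76.2 × $355 = $27,051.00
Paralegal: 92.8 × $180 = $16,704.00
Subtotal: $157,281.00
Less 5% discount: −$7,864.05
Total: $157,281.00 − $7,864.05 = $149,416.95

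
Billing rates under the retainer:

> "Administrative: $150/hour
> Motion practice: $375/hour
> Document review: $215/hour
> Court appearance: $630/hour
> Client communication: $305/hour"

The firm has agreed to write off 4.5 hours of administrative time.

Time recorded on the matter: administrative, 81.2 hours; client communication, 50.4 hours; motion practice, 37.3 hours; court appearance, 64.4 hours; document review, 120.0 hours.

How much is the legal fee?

$107,236.50

Administrative: 81.2 × $150 = $12,180.00
Motion practice: 37.3 × $375 = $13,987.50
Document review: 120.0 × $215 = $25,800.00
Court appearance: 64.4 × $630 = $40,572.00
Client communication: 50.4 × $305 = $15,372.00
Subtotal: $107,911.50
Write-off: 4.5 × $150 = $675.00
Total: $107,911.50 − $675.00 = $107,236.50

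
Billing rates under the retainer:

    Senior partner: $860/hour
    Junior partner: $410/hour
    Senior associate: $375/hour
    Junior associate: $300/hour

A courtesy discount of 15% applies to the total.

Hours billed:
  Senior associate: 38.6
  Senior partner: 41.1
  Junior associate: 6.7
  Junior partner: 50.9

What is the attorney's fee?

$61,795.00

Senior partner: 41.1 × $860 = $35,346.00
Junior partner: 50.9 × $410 = $20,869.00
Senior associate: 38.6 × $375 = $14,475.00
Junior associate: 6.7 × $300 = $2,010.00
Subtotal: $72,700.00
Less 15% discount: −$10,905.00
Total: $72,700.00 − $10,905.00 = $61,795.00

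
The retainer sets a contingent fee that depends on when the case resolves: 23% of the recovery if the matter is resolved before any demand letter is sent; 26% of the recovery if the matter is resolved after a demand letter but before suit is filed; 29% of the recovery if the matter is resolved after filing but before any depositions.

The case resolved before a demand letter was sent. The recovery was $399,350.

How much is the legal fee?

The matter resolved before a demand letter was sent, so the 23% rate applies.
$399,350 × 23% = $91,850.50

$91,850.50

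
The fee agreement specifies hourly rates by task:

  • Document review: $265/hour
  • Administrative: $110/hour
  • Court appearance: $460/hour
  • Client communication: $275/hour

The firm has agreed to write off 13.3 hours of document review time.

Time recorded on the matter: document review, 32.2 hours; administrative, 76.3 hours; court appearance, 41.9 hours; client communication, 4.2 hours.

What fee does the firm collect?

$33,830.50

Document review: 32.2 × $265 = $8,533.00
Administrative: 76.3 × $110 = $8,393.00
Court appearance: 41.9 × $460 = $19,274.00
Client communication: 4.2 × $275 = $1,155.00
Subtotal: $37,355.00
Write-off: 13.3 × $265 = $3,524.50
Total: $37,355.00 − $3,524.50 = $33,830.50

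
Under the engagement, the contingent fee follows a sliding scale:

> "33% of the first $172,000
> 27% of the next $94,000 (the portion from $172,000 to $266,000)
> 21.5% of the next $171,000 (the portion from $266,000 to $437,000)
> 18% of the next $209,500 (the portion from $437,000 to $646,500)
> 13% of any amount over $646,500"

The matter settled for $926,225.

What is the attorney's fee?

$192,979.25

First $172,000 at 33% = $56,760.00
Next $94,000 at 27% = $25,380.00
Next $171,000 at 21.5% = $36,765.00
Next $209,500 at 18% = $37,710.00
Remaining $279,725 at 13% = $36,364.25
Fee: $56,760.00 + $25,380.00 + $36,765.00 + $37,710.00 + $36,364.25 = $192,979.25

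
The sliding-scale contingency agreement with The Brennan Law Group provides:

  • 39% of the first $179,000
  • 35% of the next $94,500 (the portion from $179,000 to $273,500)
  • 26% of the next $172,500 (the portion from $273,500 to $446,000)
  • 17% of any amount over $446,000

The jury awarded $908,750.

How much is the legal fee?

First $179,000 at 39% = $69,810.00
Next $94,500 at 35% = $33,075.00
Next $172,500 at 26% = $44,850.00
Remaining $462,750 at 17% = $78,667.50
Fee: $69,810.00 + $33,075.00 + $44,850.00 + $78,667.50 = $226,402.50

$226,402.50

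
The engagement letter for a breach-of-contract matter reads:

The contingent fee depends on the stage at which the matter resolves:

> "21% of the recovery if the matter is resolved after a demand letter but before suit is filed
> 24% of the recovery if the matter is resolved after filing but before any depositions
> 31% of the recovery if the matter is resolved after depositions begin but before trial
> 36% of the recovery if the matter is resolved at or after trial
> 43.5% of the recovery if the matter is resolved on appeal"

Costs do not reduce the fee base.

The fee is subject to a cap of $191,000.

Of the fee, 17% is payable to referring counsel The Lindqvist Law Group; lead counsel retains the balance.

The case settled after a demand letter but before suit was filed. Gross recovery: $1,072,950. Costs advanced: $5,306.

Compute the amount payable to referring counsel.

Fee base is the gross recovery, $1,072,950; costs are reimbursed separately.
The matter settled after a demand letter but before suit was filed, so the 21% rate applies.
$1,072,950 × 21% = $225,319.50
$225,319.50 exceeds the $191,000 cap, so the fee is capped at $191,000.00.
Referral share: 17% of $191,000.00 = $32,470.00; lead counsel retains $191,000.00 − $32,470.00 = $158,530.00.

$32,470.00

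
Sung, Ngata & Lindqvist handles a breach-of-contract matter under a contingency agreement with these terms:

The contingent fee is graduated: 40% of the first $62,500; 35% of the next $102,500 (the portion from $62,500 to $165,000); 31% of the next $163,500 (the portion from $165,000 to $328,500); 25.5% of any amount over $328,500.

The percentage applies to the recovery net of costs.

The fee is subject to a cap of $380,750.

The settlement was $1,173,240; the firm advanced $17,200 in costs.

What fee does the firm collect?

Fee base (net of costs): $1,173,240 − $17,200 = $1,156,040
First $62,500 at 40% = $25,000.00
Next $102,500 at 35% = $35,875.00
Next $163,500 at 31% = $50,685.00
Remaining $827,540 at 25.5% = $211,022.70
Fee: $25,000.00 + $35,875.00 + $50,685.00 + $211,022.70 = $322,582.70
$322,582.70 is under the $380,750 cap.

$322,582.70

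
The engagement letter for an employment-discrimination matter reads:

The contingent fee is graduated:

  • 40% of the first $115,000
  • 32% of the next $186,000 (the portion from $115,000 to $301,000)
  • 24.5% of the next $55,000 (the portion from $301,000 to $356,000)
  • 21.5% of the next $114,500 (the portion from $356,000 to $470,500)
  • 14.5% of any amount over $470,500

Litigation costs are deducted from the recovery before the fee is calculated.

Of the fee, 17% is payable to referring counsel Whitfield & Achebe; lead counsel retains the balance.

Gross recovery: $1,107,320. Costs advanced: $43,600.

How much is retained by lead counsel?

Fee base (net of costs): $1,107,320 − $43,600 = $1,063,720
First $115,000 at 40% = $46,000.00
Next $186,000 at 32% = $59,520.00
Next $55,000 at 24.5% = $13,475.00
Next $114,500 at 21.5% = $24,617.50
Remaining $593,220 at 14.5% = $86,016.90
Fee: $46,000.00 + $59,520.00 + $13,475.00 + $24,617.50 + $86,016.90 = $229,629.40
Referral share: 17% of $229,629.40 = $39,037.00; lead counsel retains $229,629.40 − $39,037.00 = $190,592.40.

$190,592.40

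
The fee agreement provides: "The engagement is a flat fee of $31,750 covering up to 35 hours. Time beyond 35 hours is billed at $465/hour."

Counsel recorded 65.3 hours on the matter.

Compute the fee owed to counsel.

Flat fee: $31,750.00
Excess hours: 65.3 − 35 = 30.3
Overrun: 30.3 × $465 = $14,089.50
Total: $31,750.00 + $14,089.50 = $45,839.50

$45,839.50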